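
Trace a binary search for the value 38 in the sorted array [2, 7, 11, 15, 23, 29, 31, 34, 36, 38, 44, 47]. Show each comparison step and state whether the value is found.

Binary search for 38 in [2, 7, 11, 15, 23, 29, 31, 34, 36, 38, 44, 47]:

lo=0, hi=11, mid=5, arr[mid]=29 -> 29 < 38, search right half
lo=6, hi=11, mid=8, arr[mid]=36 -> 36 < 38, search right half
lo=9, hi=11, mid=10, arr[mid]=44 -> 44 > 38, search left half
lo=9, hi=9, mid=9, arr[mid]=38 -> Found target at index 9!

Binary search finds 38 at index 9 after 4 comparisons. The search repeatedly halves the search space by comparing with the middle element.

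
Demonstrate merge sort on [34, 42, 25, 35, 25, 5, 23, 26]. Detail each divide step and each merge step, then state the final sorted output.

Merge sort trace:

Split: [34, 42, 25, 35, 25, 5, 23, 26] -> [34, 42, 25, 35] and [25, 5, 23, 26]
  Split: [34, 42, 25, 35] -> [34, 42] and [25, 35]
    Split: [34, 42] -> [34] and [42]
    Merge: [34] + [42] -> [34, 42]
    Split: [25, 35] -> [25] and [35]
    Merge: [25] + [35] -> [25, 35]
  Merge: [34, 42] + [25, 35] -> [25, 34, 35, 42]
  Split: [25, 5, 23, 26] -> [25, 5] and [23, 26]
    Split: [25, 5] -> [25] and [5]
    Merge: [25] + [5] -> [5, 25]
    Split: [23, 26] -> [23] and [26]
    Merge: [23] + [26] -> [23, 26]
  Merge: [5, 25] + [23, 26] -> [5, 23, 25, 26]
Merge: [25, 34, 35, 42] + [5, 23, 25, 26] -> [5, 23, 25, 25, 26, 34, 35, 42]

Final sorted array: [5, 23, 25, 25, 26, 34, 35, 42]

The merge sort proceeds by recursively splitting the array and merging sorted halves.
After all merges, the sorted array is [5, 23, 25, 25, 26, 34, 35, 42].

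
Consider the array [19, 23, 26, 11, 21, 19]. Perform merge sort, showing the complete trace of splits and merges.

Merge sort trace:

Split: [19, 23, 26, 11, 21, 19] -> [19, 23, 26] and [11, 21, 19]
  Split: [19, 23, 26] -> [19] and [23, 26]
    Split: [23, 26] -> [23] and [26]
    Merge: [23] + [26] -> [23, 26]
  Merge: [19] + [23, 26] -> [19, 23, 26]
  Split: [11, 21, 19] -> [11] and [21, 19]
    Split: [21, 19] -> [21] and [19]
    Merge: [21] + [19] -> [19, 21]
  Merge: [11] + [19, 21] -> [11, 19, 21]
Merge: [19, 23, 26] + [11, 19, 21] -> [11, 19, 19, 21, 23, 26]

Final sorted array: [11, 19, 19, 21, 23, 26]

The merge sort proceeds by recursively splitting the array and merging sorted halves.
After all merges, the sorted array is [11, 19, 19, 21, 23, 26].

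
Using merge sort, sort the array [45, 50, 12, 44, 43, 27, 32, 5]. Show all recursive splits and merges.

Merge sort trace:

Split: [45, 50, 12, 44, 43, 27, 32, 5] -> [45, 50, 12, 44] and [43, 27, 32, 5]
  Split: [45, 50, 12, 44] -> [45, 50] and [12, 44]
    Split: [45, 50] -> [45] and [50]
    Merge: [45] + [50] -> [45, 50]
    Split: [12, 44] -> [12] and [44]
    Merge: [12] + [44] -> [12, 44]
  Merge: [45, 50] + [12, 44] -> [12, 44, 45, 50]
  Split: [43, 27, 32, 5] -> [43, 27] and [32, 5]
    Split: [43, 27] -> [43] and [27]
    Merge: [43] + [27] -> [27, 43]
    Split: [32, 5] -> [32] and [5]
    Merge: [32] + [5] -> [5, 32]
  Merge: [27, 43] + [5, 32] -> [5, 27, 32, 43]
Merge: [12, 44, 45, 50] + [5, 27, 32, 43] -> [5, 12, 27, 32, 43, 44, 45, 50]

Final sorted array: [5, 12, 27, 32, 43, 44, 45, 50]

The merge sort proceeds by recursively splitting the array and merging sorted halves.
After all merges, the sorted array is [5, 12, 27, 32, 43, 44, 45, 50].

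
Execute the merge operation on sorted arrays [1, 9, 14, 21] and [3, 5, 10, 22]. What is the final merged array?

Merging process:

Compare 1 vs 3: take 1 from left. Merged: [1]
Compare 9 vs 3: take 3 from right. Merged: [1, 3]
Compare 9 vs 5: take 5 from right. Merged: [1, 3, 5]
Compare 9 vs 10: take 9 from left. Merged: [1, 3, 5, 9]
Compare 14 vs 10: take 10 from right. Merged: [1, 3, 5, 9, 10]
Compare 14 vs 22: take 14 from left. Merged: [1, 3, 5, 9, 10, 14]
Compare 21 vs 22: take 21 from left. Merged: [1, 3, 5, 9, 10, 14, 21]
Append remaining from right: [22]. Merged: [1, 3, 5, 9, 10, 14, 21, 22]

Final merged array: [1, 3, 5, 9, 10, 14, 21, 22]
Total comparisons: 7

The merged array is [1, 3, 5, 9, 10, 14, 21, 22], requiring 7 comparisons. The merge step runs in O(n) time where n is the total number of elements.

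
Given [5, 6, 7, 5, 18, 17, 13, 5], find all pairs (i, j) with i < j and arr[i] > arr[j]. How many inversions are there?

Finding inversions in [5, 6, 7, 5, 18, 17, 13, 5]:

(1, 3): arr[1]=6 > arr[3]=5
(1, 7): arr[1]=6 > arr[7]=5
(2, 3): arr[2]=7 > arr[3]=5
(2, 7): arr[2]=7 > arr[7]=5
(4, 5): arr[4]=18 > arr[5]=17
(4, 6): arr[4]=18 > arr[6]=13
(4, 7): arr[4]=18 > arr[7]=5
(5, 6): arr[5]=17 > arr[6]=13
(5, 7): arr[5]=17 > arr[7]=5
(6, 7): arr[6]=13 > arr[7]=5

Total inversions: 10

The array has 10 inversion(s): (1,3), (1,7), (2,3), (2,7), (4,5), (4,6), (4,7), (5,6), (5,7), (6,7). Each pair (i,j) satisfies i < j and arr[i] > arr[j].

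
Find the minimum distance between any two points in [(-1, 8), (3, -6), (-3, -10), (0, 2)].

Computing all pairwise distances among 4 points:

d((-1, 8), (3, -6)) = 14.5602
d((-1, 8), (-3, -10)) = 18.1108
d((-1, 8), (0, 2)) = 6.0828 <-- minimum
d((3, -6), (-3, -10)) = 7.2111
d((3, -6), (0, 2)) = 8.544
d((-3, -10), (0, 2)) = 12.3693

Closest pair: (-1, 8) and (0, 2) with distance 6.0828

The closest pair is (-1, 8) and (0, 2) with Euclidean distance 6.0828. For 4 points, brute-force pairwise comparison is shown above. For large n, the divide-and-conquer algorithm (sort by x, recurse on halves, check the dividing strip) achieves O(n log n).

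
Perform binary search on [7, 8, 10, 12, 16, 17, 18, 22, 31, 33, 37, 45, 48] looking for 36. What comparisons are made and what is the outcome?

Binary search for 36 in [7, 8, 10, 12, 16, 17, 18, 22, 31, 33, 37, 45, 48]:

lo=0, hi=12, mid=6, arr[mid]=18 -> 18 < 36, search right half
lo=7, hi=12, mid=9, arr[mid]=33 -> 33 < 36, search right half
lo=10, hi=12, mid=11, arr[mid]=45 -> 45 > 36, search left half
lo=10, hi=10, mid=10, arr[mid]=37 -> 37 > 36, search left half
lo=10 > hi=9, target 36 not found

Binary search determines that 36 is not in the array after 4 comparisons. The search space was exhausted without finding the target.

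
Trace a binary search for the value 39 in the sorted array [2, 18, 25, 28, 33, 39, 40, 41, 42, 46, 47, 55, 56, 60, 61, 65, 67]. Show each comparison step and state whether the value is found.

Binary search for 39 in [2, 18, 25, 28, 33, 39, 40, 41, 42, 46, 47, 55, 56, 60, 61, 65, 67]:

lo=0, hi=16, mid=8, arr[mid]=42 -> 42 > 39, search left half
lo=0, hi=7, mid=3, arr[mid]=28 -> 28 < 39, search right half
lo=4, hi=7, mid=5, arr[mid]=39 -> Found target at index 5!

Binary search finds 39 at index 5 after 3 comparisons. The search repeatedly halves the search space by comparing with the middle element.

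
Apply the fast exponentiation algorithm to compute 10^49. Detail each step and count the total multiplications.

Computing 10^49 by squaring (build up from 10^1; each line after the first costs one multiplication):

10^1 = 10
10^2 = (10^1)^2 = 10^2 = 100
10^3 = 10 * 10^2 = 10 * 100 = 1000
10^6 = (10^3)^2 = 1000^2 = 1000000
10^12 = (10^6)^2 = 1000000^2 = 1000000000000
10^24 = (10^12)^2 = 1000000000000^2 = 1000000000000000000000000
10^48 = (10^24)^2 = 1000000000000000000000000^2 = 1000000000000000000000000000000000000000000000000
10^49 = 10 * 10^48 = 10 * 1000000000000000000000000000000000000000000000000 = 10000000000000000000000000000000000000000000000000

Result: 10000000000000000000000000000000000000000000000000
Multiplications needed: 7 (7 lines after 10^1)

10^49 = 10000000000000000000000000000000000000000000000000. Using exponentiation by squaring, this requires 7 multiplications. The key idea: if the exponent is even, square the half-power; if odd, multiply by the base once.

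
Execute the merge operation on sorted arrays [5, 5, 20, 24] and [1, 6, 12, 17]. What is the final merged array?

Merging process:

Compare 5 vs 1: take 1 from right. Merged: [1]
Compare 5 vs 6: take 5 from left. Merged: [1, 5]
Compare 5 vs 6: take 5 from left. Merged: [1, 5, 5]
Compare 20 vs 6: take 6 from right. Merged: [1, 5, 5, 6]
Compare 20 vs 12: take 12 from right. Merged: [1, 5, 5, 6, 12]
Compare 20 vs 17: take 17 from right. Merged: [1, 5, 5, 6, 12, 17]
Append remaining from left: [20, 24]. Merged: [1, 5, 5, 6, 12, 17, 20, 24]

Final merged array: [1, 5, 5, 6, 12, 17, 20, 24]
Total comparisons: 6

The merged array is [1, 5, 5, 6, 12, 17, 20, 24], requiring 6 comparisons. The merge step runs in O(n) time where n is the total number of elements.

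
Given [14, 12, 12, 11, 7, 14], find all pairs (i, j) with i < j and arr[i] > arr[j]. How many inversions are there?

Finding inversions in [14, 12, 12, 11, 7, 14]:

(0, 1): arr[0]=14 > arr[1]=12
(0, 2): arr[0]=14 > arr[2]=12
(0, 3): arr[0]=14 > arr[3]=11
(0, 4): arr[0]=14 > arr[4]=7
(1, 3): arr[1]=12 > arr[3]=11
(1, 4): arr[1]=12 > arr[4]=7
(2, 3): arr[2]=12 > arr[3]=11
(2, 4): arr[2]=12 > arr[4]=7
(3, 4): arr[3]=11 > arr[4]=7

Total inversions: 9

The array has 9 inversion(s): (0,1), (0,2), (0,3), (0,4), (1,3), (1,4), (2,3), (2,4), (3,4). Each pair (i,j) satisfies i < j and arr[i] > arr[j].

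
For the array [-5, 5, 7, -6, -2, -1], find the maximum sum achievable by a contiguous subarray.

Using Kadane's algorithm on [-5, 5, 7, -6, -2, -1]:

Scanning through the array:
Position 1 (value 5): max_ending_here = 5, max_so_far = 5
Position 2 (value 7): max_ending_here = 12, max_so_far = 12
Position 3 (value -6): max_ending_here = 6, max_so_far = 12
Position 4 (value -2): max_ending_here = 4, max_so_far = 12
Position 5 (value -1): max_ending_here = 3, max_so_far = 12

Maximum subarray: [5, 7]
Maximum sum: 12

The maximum subarray is [5, 7] with sum 12. This subarray runs from index 1 to index 2.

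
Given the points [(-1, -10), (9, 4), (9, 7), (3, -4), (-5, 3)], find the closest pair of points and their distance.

Computing all pairwise distances among 5 points:

d((-1, -10), (9, 4)) = 17.2047
d((-1, -10), (9, 7)) = 19.7231
d((-1, -10), (3, -4)) = 7.2111
d((-1, -10), (-5, 3)) = 13.6015
d((9, 4), (9, 7)) = 3.0 <-- minimum
d((9, 4), (3, -4)) = 10.0
d((9, 4), (-5, 3)) = 14.0357
d((9, 7), (3, -4)) = 12.53
d((9, 7), (-5, 3)) = 14.5602
d((3, -4), (-5, 3)) = 10.6301

Closest pair: (9, 4) and (9, 7) with distance 3.0

The closest pair is (9, 4) and (9, 7) with Euclidean distance 3.0. For 5 points, brute-force pairwise comparison is shown above. For large n, the divide-and-conquer algorithm (sort by x, recurse on halves, check the dividing strip) achieves O(n log n).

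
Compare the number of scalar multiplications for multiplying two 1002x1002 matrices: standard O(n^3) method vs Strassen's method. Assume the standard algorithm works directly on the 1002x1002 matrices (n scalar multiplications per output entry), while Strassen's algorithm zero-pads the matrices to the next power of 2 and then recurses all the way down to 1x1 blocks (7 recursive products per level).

Matrix multiplication for 1002x1002 matrices:

Strassen's algorithm requires power-of-2 dimensions. Pad 1002x1002 to 1024x1024 (next power of 2).

Standard algorithm: 1002^3 = 1006012008 multiplications
Strassen's algorithm: 7^(log2(1024)) = 7^10 = 282475249 multiplications
Savings: 1006012008 - 282475249 = 723536759 multiplications

Standard: 1006012008 multiplications (1002^3). Strassen: 282475249 multiplications (7^10, after padding to 1024x1024). Strassen reduces 8 recursive multiplications to 7 at each level.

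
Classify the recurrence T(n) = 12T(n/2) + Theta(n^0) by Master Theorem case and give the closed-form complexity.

Master Theorem for T(n) = 12T(n/2) + O(n^0):

a = 12, b = 2, c = 0
log_b(a) = log_2(12) = 3.5850

Case 1: c = 0 < log_2(12) = 3.5850
T(n) = O(n^(log_2 12))

For T(n) = 12T(n/2) + O(n^0): log_2(12) = 3.5850. This is Case 1 of the Master Theorem (c < log_b(a), work dominated by leaves), giving O(n^(log_2 12)).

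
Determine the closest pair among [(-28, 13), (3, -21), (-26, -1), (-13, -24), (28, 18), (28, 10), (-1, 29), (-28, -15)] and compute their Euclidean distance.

Computing all pairwise distances among 8 points:

d((-28, 13), (3, -21)) = 46.0109
d((-28, 13), (-26, -1)) = 14.1421
d((-28, 13), (-13, -24)) = 39.9249
d((-28, 13), (28, 18)) = 56.2228
d((-28, 13), (28, 10)) = 56.0803
d((-28, 13), (-1, 29)) = 31.3847
d((-28, 13), (-28, -15)) = 28.0
d((3, -21), (-26, -1)) = 35.2278
d((3, -21), (-13, -24)) = 16.2788
d((3, -21), (28, 18)) = 46.3249
d((3, -21), (28, 10)) = 39.8246
d((3, -21), (-1, 29)) = 50.1597
d((3, -21), (-28, -15)) = 31.5753
d((-26, -1), (-13, -24)) = 26.4197
d((-26, -1), (28, 18)) = 57.2451
d((-26, -1), (28, 10)) = 55.109
d((-26, -1), (-1, 29)) = 39.0512
d((-26, -1), (-28, -15)) = 14.1421
d((-13, -24), (28, 18)) = 58.6941
d((-13, -24), (28, 10)) = 53.2635
d((-13, -24), (-1, 29)) = 54.3415
d((-13, -24), (-28, -15)) = 17.4929
d((28, 18), (28, 10)) = 8.0 <-- minimum
d((28, 18), (-1, 29)) = 31.0161
d((28, 18), (-28, -15)) = 65.0
d((28, 10), (-1, 29)) = 34.6699
d((28, 10), (-28, -15)) = 61.327
d((-1, 29), (-28, -15)) = 51.6236

Closest pair: (28, 18) and (28, 10) with distance 8.0

The closest pair is (28, 18) and (28, 10) with Euclidean distance 8.0. For 8 points, brute-force pairwise comparison is shown above. For large n, the divide-and-conquer algorithm (sort by x, recurse on halves, check the dividing strip) achieves O(n log n).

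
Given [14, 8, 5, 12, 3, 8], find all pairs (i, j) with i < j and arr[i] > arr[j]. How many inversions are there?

Finding inversions in [14, 8, 5, 12, 3, 8]:

(0, 1): arr[0]=14 > arr[1]=8
(0, 2): arr[0]=14 > arr[2]=5
(0, 3): arr[0]=14 > arr[3]=12
(0, 4): arr[0]=14 > arr[4]=3
(0, 5): arr[0]=14 > arr[5]=8
(1, 2): arr[1]=8 > arr[2]=5
(1, 4): arr[1]=8 > arr[4]=3
(2, 4): arr[2]=5 > arr[4]=3
(3, 4): arr[3]=12 > arr[4]=3
(3, 5): arr[3]=12 > arr[5]=8

Total inversions: 10

The array has 10 inversion(s): (0,1), (0,2), (0,3), (0,4), (0,5), (1,2), (1,4), (2,4), (3,4), (3,5). Each pair (i,j) satisfies i < j and arr[i] > arr[j].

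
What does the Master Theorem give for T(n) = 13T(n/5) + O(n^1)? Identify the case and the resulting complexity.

Master Theorem for T(n) = 13T(n/5) + O(n^1):

a = 13, b = 5, c = 1
log_b(a) = log_5(13) = 1.5937

Case 1: c = 1 < log_5(13) = 1.5937
T(n) = O(n^(log_5 13))

For T(n) = 13T(n/5) + O(n^1): log_5(13) = 1.5937. This is Case 1 of the Master Theorem (c < log_b(a), work dominated by leaves), giving O(n^(log_5 13)).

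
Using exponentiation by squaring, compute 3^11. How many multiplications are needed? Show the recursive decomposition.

Computing 3^11 by squaring (build up from 3^1; each line after the first costs one multiplication):

3^1 = 3
3^2 = (3^1)^2 = 3^2 = 9
3^4 = (3^2)^2 = 9^2 = 81
3^5 = 3 * 3^4 = 3 * 81 = 243
3^10 = (3^5)^2 = 243^2 = 59049
3^11 = 3 * 3^10 = 3 * 59049 = 177147

Result: 177147
Multiplications needed: 5 (5 lines after 3^1)

3^11 = 177147. Using exponentiation by squaring, this requires 5 multiplications. The key idea: if the exponent is even, square the half-power; if odd, multiply by the base once.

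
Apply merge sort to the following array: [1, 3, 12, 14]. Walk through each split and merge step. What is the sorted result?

Merge sort trace:

Split: [1, 3, 12, 14] -> [1, 3] and [12, 14]
  Split: [1, 3] -> [1] and [3]
  Merge: [1] + [3] -> [1, 3]
  Split: [12, 14] -> [12] and [14]
  Merge: [12] + [14] -> [12, 14]
Merge: [1, 3] + [12, 14] -> [1, 3, 12, 14]

Final sorted array: [1, 3, 12, 14]

The merge sort proceeds by recursively splitting the array and merging sorted halves.
After all merges, the sorted array is [1, 3, 12, 14].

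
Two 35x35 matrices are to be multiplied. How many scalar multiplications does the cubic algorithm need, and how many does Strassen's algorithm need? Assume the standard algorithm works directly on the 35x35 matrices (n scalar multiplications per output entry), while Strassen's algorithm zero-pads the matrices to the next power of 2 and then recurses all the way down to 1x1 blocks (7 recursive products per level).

Matrix multiplication for 35x35 matrices:

Strassen's algorithm requires power-of-2 dimensions. Pad 35x35 to 64x64 (next power of 2).

Standard algorithm: 35^3 = 42875 multiplications
Strassen's algorithm: 7^(log2(64)) = 7^6 = 117649 multiplications
Difference: 42875 - 117649 = -74774 (Strassen uses MORE here due to padding overhead — for small or just-over-power-of-2 n, padding can outweigh the per-level savings)

Standard: 42875 multiplications (35^3). Strassen: 117649 multiplications (7^6, after padding to 64x64). Strassen reduces 8 recursive multiplications to 7 at each level.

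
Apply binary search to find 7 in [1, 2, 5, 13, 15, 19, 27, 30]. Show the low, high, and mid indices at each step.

Binary search for 7 in [1, 2, 5, 13, 15, 19, 27, 30]:

lo=0, hi=7, mid=3, arr[mid]=13 -> 13 > 7, search left half
lo=0, hi=2, mid=1, arr[mid]=2 -> 2 < 7, search right half
lo=2, hi=2, mid=2, arr[mid]=5 -> 5 < 7, search right half
lo=3 > hi=2, target 7 not found

Binary search determines that 7 is not in the array after 3 comparisons. The search space was exhausted without finding the target.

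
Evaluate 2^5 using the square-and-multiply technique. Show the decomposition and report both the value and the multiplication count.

Computing 2^5 by squaring (build up from 2^1; each line after the first costs one multiplication):

2^1 = 2
2^2 = (2^1)^2 = 2^2 = 4
2^4 = (2^2)^2 = 4^2 = 16
2^5 = 2 * 2^4 = 2 * 16 = 32

Result: 32
Multiplications needed: 3 (3 lines after 2^1)

2^5 = 32. Using exponentiation by squaring, this requires 3 multiplications. The key idea: if the exponent is even, square the half-power; if odd, multiply by the base once.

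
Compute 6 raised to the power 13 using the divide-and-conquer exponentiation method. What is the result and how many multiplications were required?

Computing 6^13 by squaring (build up from 6^1; each line after the first costs one multiplication):

6^1 = 6
6^2 = (6^1)^2 = 6^2 = 36
6^3 = 6 * 6^2 = 6 * 36 = 216
6^6 = (6^3)^2 = 216^2 = 46656
6^12 = (6^6)^2 = 46656^2 = 2176782336
6^13 = 6 * 6^12 = 6 * 2176782336 = 13060694016

Result: 13060694016
Multiplications needed: 5 (5 lines after 6^1)

6^13 = 13060694016. Using exponentiation by squaring, this requires 5 multiplications. The key idea: if the exponent is even, square the half-power; if odd, multiply by the base once.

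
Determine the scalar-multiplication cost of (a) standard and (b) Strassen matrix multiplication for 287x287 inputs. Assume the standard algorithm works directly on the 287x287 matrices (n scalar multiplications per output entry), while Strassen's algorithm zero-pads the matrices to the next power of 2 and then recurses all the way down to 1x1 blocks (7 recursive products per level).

Matrix multiplication for 287x287 matrices:

Strassen's algorithm requires power-of-2 dimensions. Pad 287x287 to 512x512 (next power of 2).

Standard algorithm: 287^3 = 23639903 multiplications
Strassen's algorithm: 7^(log2(512)) = 7^9 = 40353607 multiplications
Difference: 23639903 - 40353607 = -16713704 (Strassen uses MORE here due to padding overhead — for small or just-over-power-of-2 n, padding can outweigh the per-level savings)

Standard: 23639903 multiplications (287^3). Strassen: 40353607 multiplications (7^9, after padding to 512x512). Strassen reduces 8 recursive multiplications to 7 at each level.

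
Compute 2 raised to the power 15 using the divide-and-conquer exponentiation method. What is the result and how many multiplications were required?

Computing 2^15 by squaring (build up from 2^1; each line after the first costs one multiplication):

2^1 = 2
2^2 = (2^1)^2 = 2^2 = 4
2^3 = 2 * 2^2 = 2 * 4 = 8
2^6 = (2^3)^2 = 8^2 = 64
2^7 = 2 * 2^6 = 2 * 64 = 128
2^14 = (2^7)^2 = 128^2 = 16384
2^15 = 2 * 2^14 = 2 * 16384 = 32768

Result: 32768
Multiplications needed: 6 (6 lines after 2^1)

2^15 = 32768. Using exponentiation by squaring, this requires 6 multiplications. The key idea: if the exponent is even, square the half-power; if odd, multiply by the base once.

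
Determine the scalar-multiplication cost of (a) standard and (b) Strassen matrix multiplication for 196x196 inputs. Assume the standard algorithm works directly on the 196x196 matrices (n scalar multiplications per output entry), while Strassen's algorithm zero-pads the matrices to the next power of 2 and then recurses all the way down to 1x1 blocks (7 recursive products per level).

Matrix multiplication for 196x196 matrices:

Strassen's algorithm requires power-of-2 dimensions. Pad 196x196 to 256x256 (next power of 2).

Standard algorithm: 196^3 = 7529536 multiplications
Strassen's algorithm: 7^(log2(256)) = 7^8 = 5764801 multiplications
Savings: 7529536 - 5764801 = 1764735 multiplications

Standard: 7529536 multiplications (196^3). Strassen: 5764801 multiplications (7^8, after padding to 256x256). Strassen reduces 8 recursive multiplications to 7 at each level.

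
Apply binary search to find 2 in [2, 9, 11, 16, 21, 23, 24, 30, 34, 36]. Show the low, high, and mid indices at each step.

Binary search for 2 in [2, 9, 11, 16, 21, 23, 24, 30, 34, 36]:

lo=0, hi=9, mid=4, arr[mid]=21 -> 21 > 2, search left half
lo=0, hi=3, mid=1, arr[mid]=9 -> 9 > 2, search left half
lo=0, hi=0, mid=0, arr[mid]=2 -> Found target at index 0!

Binary search finds 2 at index 0 after 3 comparisons. The search repeatedly halves the search space by comparing with the middle element.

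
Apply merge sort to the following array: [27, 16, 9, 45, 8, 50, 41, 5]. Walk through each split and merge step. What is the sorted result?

Merge sort trace:

Split: [27, 16, 9, 45, 8, 50, 41, 5] -> [27, 16, 9, 45] and [8, 50, 41, 5]
  Split: [27, 16, 9, 45] -> [27, 16] and [9, 45]
    Split: [27, 16] -> [27] and [16]
    Merge: [27] + [16] -> [16, 27]
    Split: [9, 45] -> [9] and [45]
    Merge: [9] + [45] -> [9, 45]
  Merge: [16, 27] + [9, 45] -> [9, 16, 27, 45]
  Split: [8, 50, 41, 5] -> [8, 50] and [41, 5]
    Split: [8, 50] -> [8] and [50]
    Merge: [8] + [50] -> [8, 50]
    Split: [41, 5] -> [41] and [5]
    Merge: [41] + [5] -> [5, 41]
  Merge: [8, 50] + [5, 41] -> [5, 8, 41, 50]
Merge: [9, 16, 27, 45] + [5, 8, 41, 50] -> [5, 8, 9, 16, 27, 41, 45, 50]

Final sorted array: [5, 8, 9, 16, 27, 41, 45, 50]

The merge sort proceeds by recursively splitting the array and merging sorted halves.
After all merges, the sorted array is [5, 8, 9, 16, 27, 41, 45, 50].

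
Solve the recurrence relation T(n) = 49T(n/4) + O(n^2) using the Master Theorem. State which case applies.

Master Theorem for T(n) = 49T(n/4) + O(n^2):

a = 49, b = 4, c = 2
log_b(a) = log_4(49) = 2.8074

Case 1: c = 2 < log_4(49) = 2.8074
T(n) = O(n^(log_4 49))

For T(n) = 49T(n/4) + O(n^2): log_4(49) = 2.8074. This is Case 1 of the Master Theorem (c < log_b(a), work dominated by leaves), giving O(n^(log_4 49)).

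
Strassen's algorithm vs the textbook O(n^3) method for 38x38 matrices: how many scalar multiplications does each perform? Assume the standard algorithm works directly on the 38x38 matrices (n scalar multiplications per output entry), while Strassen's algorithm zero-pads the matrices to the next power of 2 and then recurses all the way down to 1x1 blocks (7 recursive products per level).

Matrix multiplication for 38x38 matrices:

Strassen's algorithm requires power-of-2 dimensions. Pad 38x38 to 64x64 (next power of 2).

Standard algorithm: 38^3 = 54872 multiplications
Strassen's algorithm: 7^(log2(64)) = 7^6 = 117649 multiplications
Difference: 54872 - 117649 = -62777 (Strassen uses MORE here due to padding overhead — for small or just-over-power-of-2 n, padding can outweigh the per-level savings)

Standard: 54872 multiplications (38^3). Strassen: 117649 multiplications (7^6, after padding to 64x64). Strassen reduces 8 recursive multiplications to 7 at each level.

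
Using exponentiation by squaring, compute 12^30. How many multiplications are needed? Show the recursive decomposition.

Computing 12^30 by squaring (build up from 12^1; each line after the first costs one multiplication):

12^1 = 12
12^2 = (12^1)^2 = 12^2 = 144
12^3 = 12 * 12^2 = 12 * 144 = 1728
12^6 = (12^3)^2 = 1728^2 = 2985984
12^7 = 12 * 12^6 = 12 * 2985984 = 35831808
12^14 = (12^7)^2 = 35831808^2 = 1283918464548864
12^15 = 12 * 12^14 = 12 * 1283918464548864 = 15407021574586368
12^30 = (12^15)^2 = 15407021574586368^2 = 237376313799769806328950291431424

Result: 237376313799769806328950291431424
Multiplications needed: 7 (7 lines after 12^1)

12^30 = 237376313799769806328950291431424. Using exponentiation by squaring, this requires 7 multiplications. The key idea: if the exponent is even, square the half-power; if odd, multiply by the base once.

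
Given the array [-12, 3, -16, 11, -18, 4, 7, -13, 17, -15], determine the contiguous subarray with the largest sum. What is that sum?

Using Kadane's algorithm on [-12, 3, -16, 11, -18, 4, 7, -13, 17, -15]:

Scanning through the array:
Position 1 (value 3): max_ending_here = 3, max_so_far = 3
Position 2 (value -16): max_ending_here = -13, max_so_far = 3
Position 3 (value 11): max_ending_here = 11, max_so_far = 11
Position 4 (value -18): max_ending_here = -7, max_so_far = 11
Position 5 (value 4): max_ending_here = 4, max_so_far = 11
Position 6 (value 7): max_ending_here = 11, max_so_far = 11
Position 7 (value -13): max_ending_here = -2, max_so_far = 11
Position 8 (value 17): max_ending_here = 17, max_so_far = 17
Position 9 (value -15): max_ending_here = 2, max_so_far = 17

Maximum subarray: [17]
Maximum sum: 17

The maximum subarray is [17] with sum 17. This subarray runs from index 8 to index 8.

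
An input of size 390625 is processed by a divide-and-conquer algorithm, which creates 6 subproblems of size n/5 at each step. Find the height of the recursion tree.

For divide and conquer with division factor 5:

Problem sizes at each level:
Level 0: 390625
Level 1: 78125
Level 2: 15625
Level 3: 3125
Level 4: 625
Level 5: 125
Level 6: 25
Level 7: 5
Level 8: 1

The root is level 0 and the size-1 base case is level 8 (the tree spans levels 0 through 8, i.e. 9 levels counting the root), so the depth is the number of divisions: log_5(390625) = 8

The recursion tree depth is log_5(390625) = 8. At each level, the problem size is divided by 5, so it takes 8 divisions to reduce to a base case of size 1. The algorithm makes 6 recursive calls at each level.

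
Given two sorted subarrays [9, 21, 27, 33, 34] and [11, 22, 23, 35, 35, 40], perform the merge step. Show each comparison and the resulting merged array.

Merging process:

Compare 9 vs 11: take 9 from left. Merged: [9]
Compare 21 vs 11: take 11 from right. Merged: [9, 11]
Compare 21 vs 22: take 21 from left. Merged: [9, 11, 21]
Compare 27 vs 22: take 22 from right. Merged: [9, 11, 21, 22]
Compare 27 vs 23: take 23 from right. Merged: [9, 11, 21, 22, 23]
Compare 27 vs 35: take 27 from left. Merged: [9, 11, 21, 22, 23, 27]
Compare 33 vs 35: take 33 from left. Merged: [9, 11, 21, 22, 23, 27, 33]
Compare 34 vs 35: take 34 from left. Merged: [9, 11, 21, 22, 23, 27, 33, 34]
Append remaining from right: [35, 35, 40]. Merged: [9, 11, 21, 22, 23, 27, 33, 34, 35, 35, 40]

Final merged array: [9, 11, 21, 22, 23, 27, 33, 34, 35, 35, 40]
Total comparisons: 8

The merged array is [9, 11, 21, 22, 23, 27, 33, 34, 35, 35, 40], requiring 8 comparisons. The merge step runs in O(n) time where n is the total number of elements.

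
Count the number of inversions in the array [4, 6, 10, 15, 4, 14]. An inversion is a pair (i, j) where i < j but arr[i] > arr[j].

Finding inversions in [4, 6, 10, 15, 4, 14]:

(1, 4): arr[1]=6 > arr[4]=4
(2, 4): arr[2]=10 > arr[4]=4
(3, 4): arr[3]=15 > arr[4]=4
(3, 5): arr[3]=15 > arr[5]=14

Total inversions: 4

The array has 4 inversion(s): (1,4), (2,4), (3,4), (3,5). Each pair (i,j) satisfies i < j and arr[i] > arr[j].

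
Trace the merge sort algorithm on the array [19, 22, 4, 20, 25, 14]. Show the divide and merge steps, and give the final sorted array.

Merge sort trace:

Split: [19, 22, 4, 20, 25, 14] -> [19, 22, 4] and [20, 25, 14]
  Split: [19, 22, 4] -> [19] and [22, 4]
    Split: [22, 4] -> [22] and [4]
    Merge: [22] + [4] -> [4, 22]
  Merge: [19] + [4, 22] -> [4, 19, 22]
  Split: [20, 25, 14] -> [20] and [25, 14]
    Split: [25, 14] -> [25] and [14]
    Merge: [25] + [14] -> [14, 25]
  Merge: [20] + [14, 25] -> [14, 20, 25]
Merge: [4, 19, 22] + [14, 20, 25] -> [4, 14, 19, 20, 22, 25]

Final sorted array: [4, 14, 19, 20, 22, 25]

The merge sort proceeds by recursively splitting the array and merging sorted halves.
After all merges, the sorted array is [4, 14, 19, 20, 22, 25].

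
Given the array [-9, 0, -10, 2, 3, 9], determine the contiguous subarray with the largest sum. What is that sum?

Using Kadane's algorithm on [-9, 0, -10, 2, 3, 9]:

Scanning through the array:
Position 1 (value 0): max_ending_here = 0, max_so_far = 0
Position 2 (value -10): max_ending_here = -10, max_so_far = 0
Position 3 (value 2): max_ending_here = 2, max_so_far = 2
Position 4 (value 3): max_ending_here = 5, max_so_far = 5
Position 5 (value 9): max_ending_here = 14, max_so_far = 14

Maximum subarray: [2, 3, 9]
Maximum sum: 14

The maximum subarray is [2, 3, 9] with sum 14. This subarray runs from index 3 to index 5.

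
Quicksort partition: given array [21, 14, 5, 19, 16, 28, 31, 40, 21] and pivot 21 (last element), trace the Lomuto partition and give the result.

Lomuto partition with pivot = 21:

Initial array: [21, 14, 5, 19, 16, 28, 31, 40, 21]

arr[0]=21 <= 21: swap with position 0, array becomes [21, 14, 5, 19, 16, 28, 31, 40, 21]
arr[1]=14 <= 21: swap with position 1, array becomes [21, 14, 5, 19, 16, 28, 31, 40, 21]
arr[2]=5 <= 21: swap with position 2, array becomes [21, 14, 5, 19, 16, 28, 31, 40, 21]
arr[3]=19 <= 21: swap with position 3, array becomes [21, 14, 5, 19, 16, 28, 31, 40, 21]
arr[4]=16 <= 21: swap with position 4, array becomes [21, 14, 5, 19, 16, 28, 31, 40, 21]
arr[5]=28 > 21: no swap
arr[6]=31 > 21: no swap
arr[7]=40 > 21: no swap

Place pivot at position 5: [21, 14, 5, 19, 16, 21, 31, 40, 28]
Pivot position: 5

After partitioning with pivot 21, the array becomes [21, 14, 5, 19, 16, 21, 31, 40, 28]. The pivot is placed at index 5. All elements to the left of the pivot are <= 21, and all elements to the right are > 21.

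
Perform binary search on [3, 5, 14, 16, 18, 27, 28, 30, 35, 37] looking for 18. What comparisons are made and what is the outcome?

Binary search for 18 in [3, 5, 14, 16, 18, 27, 28, 30, 35, 37]:

lo=0, hi=9, mid=4, arr[mid]=18 -> Found target at index 4!

Binary search finds 18 at index 4 after 1 comparisons. The search repeatedly halves the search space by comparing with the middle element.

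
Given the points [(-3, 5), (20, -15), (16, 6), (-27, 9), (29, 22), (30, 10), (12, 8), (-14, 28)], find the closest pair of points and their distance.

Computing all pairwise distances among 8 points:

d((-3, 5), (20, -15)) = 30.4795
d((-3, 5), (16, 6)) = 19.0263
d((-3, 5), (-27, 9)) = 24.3311
d((-3, 5), (29, 22)) = 36.2353
d((-3, 5), (30, 10)) = 33.3766
d((-3, 5), (12, 8)) = 15.2971
d((-3, 5), (-14, 28)) = 25.4951
d((20, -15), (16, 6)) = 21.3776
d((20, -15), (-27, 9)) = 52.7731
d((20, -15), (29, 22)) = 38.0789
d((20, -15), (30, 10)) = 26.9258
d((20, -15), (12, 8)) = 24.3516
d((20, -15), (-14, 28)) = 54.8179
d((16, 6), (-27, 9)) = 43.1045
d((16, 6), (29, 22)) = 20.6155
d((16, 6), (30, 10)) = 14.5602
d((16, 6), (12, 8)) = 4.4721 <-- minimum
d((16, 6), (-14, 28)) = 37.2022
d((-27, 9), (29, 22)) = 57.4891
d((-27, 9), (30, 10)) = 57.0088
d((-27, 9), (12, 8)) = 39.0128
d((-27, 9), (-14, 28)) = 23.0217
d((29, 22), (30, 10)) = 12.0416
d((29, 22), (12, 8)) = 22.0227
d((29, 22), (-14, 28)) = 43.4166
d((30, 10), (12, 8)) = 18.1108
d((30, 10), (-14, 28)) = 47.5395
d((12, 8), (-14, 28)) = 32.8024

Closest pair: (16, 6) and (12, 8) with distance 4.4721

The closest pair is (16, 6) and (12, 8) with Euclidean distance 4.4721. For 8 points, brute-force pairwise comparison is shown above. For large n, the divide-and-conquer algorithm (sort by x, recurse on halves, check the dividing strip) achieves O(n log n).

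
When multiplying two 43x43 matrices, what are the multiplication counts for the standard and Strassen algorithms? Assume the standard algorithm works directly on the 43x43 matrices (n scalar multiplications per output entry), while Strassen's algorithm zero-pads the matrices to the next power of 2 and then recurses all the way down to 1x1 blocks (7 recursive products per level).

Matrix multiplication for 43x43 matrices:

Strassen's algorithm requires power-of-2 dimensions. Pad 43x43 to 64x64 (next power of 2).

Standard algorithm: 43^3 = 79507 multiplications
Strassen's algorithm: 7^(log2(64)) = 7^6 = 117649 multiplications
Difference: 79507 - 117649 = -38142 (Strassen uses MORE here due to padding overhead — for small or just-over-power-of-2 n, padding can outweigh the per-level savings)

Standard: 79507 multiplications (43^3). Strassen: 117649 multiplications (7^6, after padding to 64x64). Strassen reduces 8 recursive multiplications to 7 at each level.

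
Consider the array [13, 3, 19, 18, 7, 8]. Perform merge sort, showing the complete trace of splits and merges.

Merge sort trace:

Split: [13, 3, 19, 18, 7, 8] -> [13, 3, 19] and [18, 7, 8]
  Split: [13, 3, 19] -> [13] and [3, 19]
    Split: [3, 19] -> [3] and [19]
    Merge: [3] + [19] -> [3, 19]
  Merge: [13] + [3, 19] -> [3, 13, 19]
  Split: [18, 7, 8] -> [18] and [7, 8]
    Split: [7, 8] -> [7] and [8]
    Merge: [7] + [8] -> [7, 8]
  Merge: [18] + [7, 8] -> [7, 8, 18]
Merge: [3, 13, 19] + [7, 8, 18] -> [3, 7, 8, 13, 18, 19]

Final sorted array: [3, 7, 8, 13, 18, 19]

The merge sort proceeds by recursively splitting the array and merging sorted halves.
After all merges, the sorted array is [3, 7, 8, 13, 18, 19].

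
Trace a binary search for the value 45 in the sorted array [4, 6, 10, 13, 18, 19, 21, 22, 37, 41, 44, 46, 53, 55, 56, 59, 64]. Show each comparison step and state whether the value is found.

Binary search for 45 in [4, 6, 10, 13, 18, 19, 21, 22, 37, 41, 44, 46, 53, 55, 56, 59, 64]:

lo=0, hi=16, mid=8, arr[mid]=37 -> 37 < 45, search right half
lo=9, hi=16, mid=12, arr[mid]=53 -> 53 > 45, search left half
lo=9, hi=11, mid=10, arr[mid]=44 -> 44 < 45, search right half
lo=11, hi=11, mid=11, arr[mid]=46 -> 46 > 45, search left half
lo=11 > hi=10, target 45 not found

Binary search determines that 45 is not in the array after 4 comparisons. The search space was exhausted without finding the target.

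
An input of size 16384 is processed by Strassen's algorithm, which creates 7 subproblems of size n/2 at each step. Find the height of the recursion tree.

For divide and conquer with division factor 2:

Problem sizes at each level:
Level 0: 16384
Level 1: 8192
Level 2: 4096
Level 3: 2048
Level 4: 1024
Level 5: 512
Level 6: 256
Level 7: 128
Level 8: 64
Level 9: 32
Level 10: 16
Level 11: 8
Level 12: 4
Level 13: 2
Level 14: 1

The root is level 0 and the size-1 base case is level 14 (the tree spans levels 0 through 14, i.e. 15 levels counting the root), so the depth is the number of divisions: log_2(16384) = 14

The recursion tree depth is log_2(16384) = 14. At each level, the problem size is divided by 2, so it takes 14 divisions to reduce to a base case of size 1. The algorithm makes 7 recursive calls at each level.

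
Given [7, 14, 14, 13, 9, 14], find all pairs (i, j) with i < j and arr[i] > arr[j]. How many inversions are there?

Finding inversions in [7, 14, 14, 13, 9, 14]:

(1, 3): arr[1]=14 > arr[3]=13
(1, 4): arr[1]=14 > arr[4]=9
(2, 3): arr[2]=14 > arr[3]=13
(2, 4): arr[2]=14 > arr[4]=9
(3, 4): arr[3]=13 > arr[4]=9

Total inversions: 5

The array has 5 inversion(s): (1,3), (1,4), (2,3), (2,4), (3,4). Each pair (i,j) satisfies i < j and arr[i] > arr[j].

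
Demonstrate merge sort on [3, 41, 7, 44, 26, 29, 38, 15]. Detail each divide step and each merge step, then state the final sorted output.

Merge sort trace:

Split: [3, 41, 7, 44, 26, 29, 38, 15] -> [3, 41, 7, 44] and [26, 29, 38, 15]
  Split: [3, 41, 7, 44] -> [3, 41] and [7, 44]
    Split: [3, 41] -> [3] and [41]
    Merge: [3] + [41] -> [3, 41]
    Split: [7, 44] -> [7] and [44]
    Merge: [7] + [44] -> [7, 44]
  Merge: [3, 41] + [7, 44] -> [3, 7, 41, 44]
  Split: [26, 29, 38, 15] -> [26, 29] and [38, 15]
    Split: [26, 29] -> [26] and [29]
    Merge: [26] + [29] -> [26, 29]
    Split: [38, 15] -> [38] and [15]
    Merge: [38] + [15] -> [15, 38]
  Merge: [26, 29] + [15, 38] -> [15, 26, 29, 38]
Merge: [3, 7, 41, 44] + [15, 26, 29, 38] -> [3, 7, 15, 26, 29, 38, 41, 44]

Final sorted array: [3, 7, 15, 26, 29, 38, 41, 44]

The merge sort proceeds by recursively splitting the array and merging sorted halves.
After all merges, the sorted array is [3, 7, 15, 26, 29, 38, 41, 44].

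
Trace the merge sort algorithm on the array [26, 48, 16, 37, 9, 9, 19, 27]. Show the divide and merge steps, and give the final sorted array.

Merge sort trace:

Split: [26, 48, 16, 37, 9, 9, 19, 27] -> [26, 48, 16, 37] and [9, 9, 19, 27]
  Split: [26, 48, 16, 37] -> [26, 48] and [16, 37]
    Split: [26, 48] -> [26] and [48]
    Merge: [26] + [48] -> [26, 48]
    Split: [16, 37] -> [16] and [37]
    Merge: [16] + [37] -> [16, 37]
  Merge: [26, 48] + [16, 37] -> [16, 26, 37, 48]
  Split: [9, 9, 19, 27] -> [9, 9] and [19, 27]
    Split: [9, 9] -> [9] and [9]
    Merge: [9] + [9] -> [9, 9]
    Split: [19, 27] -> [19] and [27]
    Merge: [19] + [27] -> [19, 27]
  Merge: [9, 9] + [19, 27] -> [9, 9, 19, 27]
Merge: [16, 26, 37, 48] + [9, 9, 19, 27] -> [9, 9, 16, 19, 26, 27, 37, 48]

Final sorted array: [9, 9, 16, 19, 26, 27, 37, 48]

The merge sort proceeds by recursively splitting the array and merging sorted halves.
After all merges, the sorted array is [9, 9, 16, 19, 26, 27, 37, 48].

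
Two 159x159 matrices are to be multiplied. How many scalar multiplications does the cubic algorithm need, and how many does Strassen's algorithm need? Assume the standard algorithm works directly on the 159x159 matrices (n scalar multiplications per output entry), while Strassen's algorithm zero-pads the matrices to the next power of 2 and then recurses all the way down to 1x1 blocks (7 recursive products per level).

Matrix multiplication for 159x159 matrices:

Strassen's algorithm requires power-of-2 dimensions. Pad 159x159 to 256x256 (next power of 2).

Standard algorithm: 159^3 = 4019679 multiplications
Strassen's algorithm: 7^(log2(256)) = 7^8 = 5764801 multiplications
Difference: 4019679 - 5764801 = -1745122 (Strassen uses MORE here due to padding overhead — for small or just-over-power-of-2 n, padding can outweigh the per-level savings)

Standard: 4019679 multiplications (159^3). Strassen: 5764801 multiplications (7^8, after padding to 256x256). Strassen reduces 8 recursive multiplications to 7 at each level.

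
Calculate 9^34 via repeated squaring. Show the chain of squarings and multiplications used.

Computing 9^34 by squaring (build up from 9^1; each line after the first costs one multiplication):

9^1 = 9
9^2 = (9^1)^2 = 9^2 = 81
9^4 = (9^2)^2 = 81^2 = 6561
9^8 = (9^4)^2 = 6561^2 = 43046721
9^16 = (9^8)^2 = 43046721^2 = 1853020188851841
9^17 = 9 * 9^16 = 9 * 1853020188851841 = 16677181699666569
9^34 = (9^17)^2 = 16677181699666569^2 = 278128389443693511257285776231761

Result: 278128389443693511257285776231761
Multiplications needed: 6 (6 lines after 9^1)

9^34 = 278128389443693511257285776231761. Using exponentiation by squaring, this requires 6 multiplications. The key idea: if the exponent is even, square the half-power; if odd, multiply by the base once.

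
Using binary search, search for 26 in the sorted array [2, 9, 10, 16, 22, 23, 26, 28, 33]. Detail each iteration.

Binary search for 26 in [2, 9, 10, 16, 22, 23, 26, 28, 33]:

lo=0, hi=8, mid=4, arr[mid]=22 -> 22 < 26, search right half
lo=5, hi=8, mid=6, arr[mid]=26 -> Found target at index 6!

Binary search finds 26 at index 6 after 2 comparisons. The search repeatedly halves the search space by comparing with the middle element.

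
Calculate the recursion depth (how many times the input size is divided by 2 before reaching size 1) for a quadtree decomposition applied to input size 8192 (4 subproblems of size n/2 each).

For divide and conquer with division factor 2:

Problem sizes at each level:
Level 0: 8192
Level 1: 4096
Level 2: 2048
Level 3: 1024
Level 4: 512
Level 5: 256
Level 6: 128
Level 7: 64
Level 8: 32
Level 9: 16
Level 10: 8
Level 11: 4
Level 12: 2
Level 13: 1

The root is level 0 and the size-1 base case is level 13 (the tree spans levels 0 through 13, i.e. 14 levels counting the root), so the depth is the number of divisions: log_2(8192) = 13

The recursion tree depth is log_2(8192) = 13. At each level, the problem size is divided by 2, so it takes 13 divisions to reduce to a base case of size 1. The algorithm makes 4 recursive calls at each level.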